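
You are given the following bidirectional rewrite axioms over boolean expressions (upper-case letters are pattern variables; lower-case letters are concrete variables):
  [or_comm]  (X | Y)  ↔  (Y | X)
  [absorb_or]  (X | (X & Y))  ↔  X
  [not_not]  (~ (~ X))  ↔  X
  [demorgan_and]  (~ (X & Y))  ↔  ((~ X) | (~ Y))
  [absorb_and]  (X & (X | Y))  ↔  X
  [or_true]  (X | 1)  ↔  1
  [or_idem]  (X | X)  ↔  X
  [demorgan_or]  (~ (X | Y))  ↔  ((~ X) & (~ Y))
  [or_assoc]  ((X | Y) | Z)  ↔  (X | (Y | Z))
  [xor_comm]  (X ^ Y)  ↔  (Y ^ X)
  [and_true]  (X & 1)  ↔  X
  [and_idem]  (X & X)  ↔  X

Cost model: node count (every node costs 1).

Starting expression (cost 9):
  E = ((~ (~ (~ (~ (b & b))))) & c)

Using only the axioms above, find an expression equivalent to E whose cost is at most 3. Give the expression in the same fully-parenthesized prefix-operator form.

(b & c)   [cost 3]

step 1: not_not (→) rewrites (~ (~ (b & b))) into (b & b), now ((~ (~ (b & b))) & c)
step 2: not_not (→) rewrites (~ (~ (b & b))) into (b & b), now ((b & b) & c)
step 3: and_idem (→) rewrites (b & b) into b, reaching cost 3 (bound 3)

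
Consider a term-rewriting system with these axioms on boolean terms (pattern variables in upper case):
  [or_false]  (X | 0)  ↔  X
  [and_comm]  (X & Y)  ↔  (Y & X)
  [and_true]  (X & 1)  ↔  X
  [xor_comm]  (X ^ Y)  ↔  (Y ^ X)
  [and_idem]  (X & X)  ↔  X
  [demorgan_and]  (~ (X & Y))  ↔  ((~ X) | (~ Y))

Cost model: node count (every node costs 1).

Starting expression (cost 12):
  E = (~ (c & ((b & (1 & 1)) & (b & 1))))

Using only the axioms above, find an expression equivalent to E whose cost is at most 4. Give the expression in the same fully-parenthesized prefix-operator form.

(~ (c & b))   [cost 4]

1. [and_idem →] (1 & 1)  →  1;  E = (~ (c & ((b & 1) & (b & 1))))
2. [and_idem →] ((b & 1) & (b & 1))  →  (b & 1);  E = (~ (c & (b & 1)))
3. [and_true →] (b & 1)  →  b;  cost 4 ≤ 4, done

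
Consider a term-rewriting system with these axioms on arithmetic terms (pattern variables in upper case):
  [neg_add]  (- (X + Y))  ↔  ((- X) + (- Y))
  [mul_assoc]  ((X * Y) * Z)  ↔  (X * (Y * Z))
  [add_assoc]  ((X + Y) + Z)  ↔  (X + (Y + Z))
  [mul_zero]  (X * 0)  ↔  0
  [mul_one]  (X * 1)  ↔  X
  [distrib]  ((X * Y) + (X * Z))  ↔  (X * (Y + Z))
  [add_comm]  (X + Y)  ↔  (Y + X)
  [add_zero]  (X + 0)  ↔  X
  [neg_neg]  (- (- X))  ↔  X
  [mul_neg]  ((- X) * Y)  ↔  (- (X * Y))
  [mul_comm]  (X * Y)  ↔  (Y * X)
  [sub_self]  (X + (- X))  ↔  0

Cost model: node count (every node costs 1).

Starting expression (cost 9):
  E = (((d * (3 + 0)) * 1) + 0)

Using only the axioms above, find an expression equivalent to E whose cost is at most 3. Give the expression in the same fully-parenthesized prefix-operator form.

(1) ((d * (3 + 0)) * 1)  =[mul_one →]=  (d * (3 + 0))    ⊢ ((d * (3 + 0)) + 0)
(2) (3 + 0)  =[add_zero →]=  3    ⊢ ((d * 3) + 0)
(3) ((d * 3) + 0)  =[add_zero →]=  (d * 3)    ⊢ cost 3, within 3

(d * 3)   [cost 3]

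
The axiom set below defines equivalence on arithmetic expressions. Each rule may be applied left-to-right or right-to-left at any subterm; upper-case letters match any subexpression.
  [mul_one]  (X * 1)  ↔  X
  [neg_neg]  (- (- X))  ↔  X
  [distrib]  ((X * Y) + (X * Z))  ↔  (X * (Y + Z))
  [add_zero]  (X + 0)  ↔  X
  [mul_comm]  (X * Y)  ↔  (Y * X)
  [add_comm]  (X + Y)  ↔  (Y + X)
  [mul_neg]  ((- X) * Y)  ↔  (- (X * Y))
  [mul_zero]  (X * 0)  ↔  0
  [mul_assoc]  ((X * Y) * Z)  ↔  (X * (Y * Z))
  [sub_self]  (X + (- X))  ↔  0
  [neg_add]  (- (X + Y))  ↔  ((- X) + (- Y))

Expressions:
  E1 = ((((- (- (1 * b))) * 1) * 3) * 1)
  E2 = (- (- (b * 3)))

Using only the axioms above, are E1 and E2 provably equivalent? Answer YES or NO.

step 1: mul_one (→) rewrites ((((- (- (1 * b))) * 1) * 3) * 1) into (((- (- (1 * b))) * 1) * 3)
step 2: mul_comm (→) rewrites (1 * b) into (b * 1), now (((- (- (b * 1))) * 1) * 3)
step 3: mul_one (→) rewrites ((- (- (b * 1))) * 1) into (- (- (b * 1))), now ((- (- (b * 1))) * 3)
step 4: mul_one (→) rewrites (b * 1) into b, now ((- (- b)) * 3)
step 5: neg_neg (→) rewrites (- (- b)) into b, now (b * 3)
step 6: neg_neg (←) rewrites (b * 3) into (- (- (b * 3))), which is E2

YES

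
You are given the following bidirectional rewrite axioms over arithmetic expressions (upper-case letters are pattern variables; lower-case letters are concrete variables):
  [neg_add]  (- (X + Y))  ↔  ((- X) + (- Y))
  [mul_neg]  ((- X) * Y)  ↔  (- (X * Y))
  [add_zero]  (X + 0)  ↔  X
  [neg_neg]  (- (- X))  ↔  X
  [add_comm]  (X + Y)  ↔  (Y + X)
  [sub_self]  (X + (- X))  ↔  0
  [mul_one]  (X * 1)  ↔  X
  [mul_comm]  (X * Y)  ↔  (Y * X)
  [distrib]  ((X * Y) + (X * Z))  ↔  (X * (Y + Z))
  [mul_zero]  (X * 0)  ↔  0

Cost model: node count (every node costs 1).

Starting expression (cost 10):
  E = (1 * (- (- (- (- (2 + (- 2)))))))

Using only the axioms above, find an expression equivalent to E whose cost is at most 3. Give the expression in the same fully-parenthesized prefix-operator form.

step 1: neg_neg (→) rewrites (- (- (- (- (2 + (- 2)))))) into (- (- (2 + (- 2)))), now (1 * (- (- (2 + (- 2)))))
step 2: neg_neg (→) rewrites (- (- (2 + (- 2)))) into (2 + (- 2)), now (1 * (2 + (- 2)))
step 3: sub_self (→) rewrites (2 + (- 2)) into 0, reaching cost 3 (bound 3)

(1 * 0)   [cost 3]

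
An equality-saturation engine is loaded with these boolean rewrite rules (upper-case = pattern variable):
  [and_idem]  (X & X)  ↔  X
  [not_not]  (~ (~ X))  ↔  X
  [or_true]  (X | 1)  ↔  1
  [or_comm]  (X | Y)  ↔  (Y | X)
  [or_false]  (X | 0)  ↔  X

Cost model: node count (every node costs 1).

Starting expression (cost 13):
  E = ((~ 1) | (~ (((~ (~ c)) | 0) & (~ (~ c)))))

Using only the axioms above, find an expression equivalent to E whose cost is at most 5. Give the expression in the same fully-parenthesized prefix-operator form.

((~ 1) | (~ c))   [cost 5]

(1) ((~ (~ c)) | 0)  =[or_false →]=  (~ (~ c))    ⊢ ((~ 1) | (~ ((~ (~ c)) & (~ (~ c)))))
(2) ((~ (~ c)) & (~ (~ c)))  =[and_idem →]=  (~ (~ c))    ⊢ ((~ 1) | (~ (~ (~ c))))
(3) (~ (~ (~ c)))  =[not_not →]=  (~ c)    ⊢ cost 5, within 5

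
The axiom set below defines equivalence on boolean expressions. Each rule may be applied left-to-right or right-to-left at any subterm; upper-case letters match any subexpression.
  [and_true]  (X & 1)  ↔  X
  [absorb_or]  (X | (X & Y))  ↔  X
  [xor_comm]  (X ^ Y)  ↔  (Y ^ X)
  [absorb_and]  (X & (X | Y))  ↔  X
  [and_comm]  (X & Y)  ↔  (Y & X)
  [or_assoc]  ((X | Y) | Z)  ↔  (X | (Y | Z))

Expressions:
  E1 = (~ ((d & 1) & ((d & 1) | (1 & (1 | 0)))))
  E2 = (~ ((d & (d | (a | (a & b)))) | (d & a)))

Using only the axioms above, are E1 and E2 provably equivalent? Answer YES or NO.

1. [absorb_and →] (1 & (1 | 0))  →  1;  E1 = (~ ((d & 1) & ((d & 1) | 1)))
2. [absorb_and →] ((d & 1) & ((d & 1) | 1))  →  (d & 1);  E1 = (~ (d & 1))
3. [and_true →] (d & 1)  →  d;  E1 = (~ d)
4. [absorb_or ←] d  →  (d | (d & a));  E1 = (~ (d | (d & a)))
5. [absorb_and ←] d  →  (d & (d | a));  E1 = (~ ((d & (d | a)) | (d & a)))
6. [absorb_or ←] a  →  (a | (a & b));  this is E2

YES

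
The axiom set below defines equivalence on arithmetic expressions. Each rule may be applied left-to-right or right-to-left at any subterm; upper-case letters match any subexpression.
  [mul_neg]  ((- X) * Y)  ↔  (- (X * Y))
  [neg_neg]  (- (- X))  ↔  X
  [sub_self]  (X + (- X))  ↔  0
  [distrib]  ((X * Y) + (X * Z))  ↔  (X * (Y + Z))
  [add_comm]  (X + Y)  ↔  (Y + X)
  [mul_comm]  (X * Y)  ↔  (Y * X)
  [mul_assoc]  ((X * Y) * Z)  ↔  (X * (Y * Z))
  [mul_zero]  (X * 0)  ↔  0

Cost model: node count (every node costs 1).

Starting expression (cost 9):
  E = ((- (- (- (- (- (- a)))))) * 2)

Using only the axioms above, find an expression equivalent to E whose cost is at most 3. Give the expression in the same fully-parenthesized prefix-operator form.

(a * 2)   [cost 3]

1. [neg_neg →] (- (- (- (- (- a)))))  →  (- (- (- a)));  E = ((- (- (- (- a)))) * 2)
2. [neg_neg →] (- (- a))  →  a;  E = ((- (- a)) * 2)
3. [neg_neg →] (- (- a))  →  a;  cost 3 ≤ 3, done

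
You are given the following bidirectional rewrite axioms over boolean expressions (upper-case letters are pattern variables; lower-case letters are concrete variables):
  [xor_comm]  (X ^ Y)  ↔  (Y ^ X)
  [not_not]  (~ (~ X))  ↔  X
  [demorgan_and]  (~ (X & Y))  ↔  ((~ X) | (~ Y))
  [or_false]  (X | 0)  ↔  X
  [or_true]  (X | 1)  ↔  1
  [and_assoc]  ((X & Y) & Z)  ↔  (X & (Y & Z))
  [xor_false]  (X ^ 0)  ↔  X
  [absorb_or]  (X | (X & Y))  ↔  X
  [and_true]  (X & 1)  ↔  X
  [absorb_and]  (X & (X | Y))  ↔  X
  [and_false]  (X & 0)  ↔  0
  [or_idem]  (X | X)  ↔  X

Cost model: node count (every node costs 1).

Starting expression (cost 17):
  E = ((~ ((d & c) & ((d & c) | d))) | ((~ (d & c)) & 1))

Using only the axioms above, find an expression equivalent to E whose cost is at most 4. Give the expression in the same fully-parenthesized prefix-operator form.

(~ (d & c))   [cost 4]

(1) ((d & c) & ((d & c) | d))  =[absorb_and →]=  (d & c)    ⊢ ((~ (d & c)) | ((~ (d & c)) & 1))
(2) ((~ (d & c)) & 1)  =[and_true →]=  (~ (d & c))    ⊢ ((~ (d & c)) | (~ (d & c)))
(3) ((~ (d & c)) | (~ (d & c)))  =[or_idem →]=  (~ (d & c))    ⊢ cost 4, within 4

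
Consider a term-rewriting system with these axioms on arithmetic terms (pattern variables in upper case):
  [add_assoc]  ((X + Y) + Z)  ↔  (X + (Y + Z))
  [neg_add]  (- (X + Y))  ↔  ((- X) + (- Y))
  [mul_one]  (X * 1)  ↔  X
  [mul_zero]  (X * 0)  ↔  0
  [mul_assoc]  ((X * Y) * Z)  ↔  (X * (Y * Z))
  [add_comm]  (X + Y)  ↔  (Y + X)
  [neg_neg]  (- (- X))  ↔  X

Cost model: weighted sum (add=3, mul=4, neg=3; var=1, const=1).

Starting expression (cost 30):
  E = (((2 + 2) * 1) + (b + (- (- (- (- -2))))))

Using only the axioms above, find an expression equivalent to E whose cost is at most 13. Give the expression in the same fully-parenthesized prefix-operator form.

step 1: neg_neg (→) rewrites (- (- (- -2))) into (- -2), now (((2 + 2) * 1) + (b + (- (- -2))))
step 2: mul_one (→) rewrites ((2 + 2) * 1) into (2 + 2), now ((2 + 2) + (b + (- (- -2))))
step 3: neg_neg (→) rewrites (- (- -2)) into -2, reaching cost 13 (bound 13)

((2 + 2) + (b + -2))   [cost 13]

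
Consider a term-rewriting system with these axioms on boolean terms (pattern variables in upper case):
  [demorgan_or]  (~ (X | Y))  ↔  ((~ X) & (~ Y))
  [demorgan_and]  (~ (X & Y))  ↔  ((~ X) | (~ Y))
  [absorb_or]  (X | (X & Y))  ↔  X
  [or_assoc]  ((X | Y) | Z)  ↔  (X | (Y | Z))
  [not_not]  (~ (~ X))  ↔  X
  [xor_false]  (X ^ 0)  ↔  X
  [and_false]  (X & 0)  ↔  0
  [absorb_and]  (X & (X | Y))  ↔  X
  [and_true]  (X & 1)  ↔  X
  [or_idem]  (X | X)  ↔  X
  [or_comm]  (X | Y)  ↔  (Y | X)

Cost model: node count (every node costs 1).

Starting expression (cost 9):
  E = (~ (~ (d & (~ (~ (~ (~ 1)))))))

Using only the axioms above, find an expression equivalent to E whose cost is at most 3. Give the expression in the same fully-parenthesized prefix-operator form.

(1) (~ (~ (~ (~ 1))))  =[not_not →]=  (~ (~ 1))    ⊢ (~ (~ (d & (~ (~ 1)))))
(2) (~ (~ 1))  =[not_not →]=  1    ⊢ (~ (~ (d & 1)))
(3) (d & 1)  =[and_true →]=  d    ⊢ cost 3, within 3

(~ (~ d))   [cost 3]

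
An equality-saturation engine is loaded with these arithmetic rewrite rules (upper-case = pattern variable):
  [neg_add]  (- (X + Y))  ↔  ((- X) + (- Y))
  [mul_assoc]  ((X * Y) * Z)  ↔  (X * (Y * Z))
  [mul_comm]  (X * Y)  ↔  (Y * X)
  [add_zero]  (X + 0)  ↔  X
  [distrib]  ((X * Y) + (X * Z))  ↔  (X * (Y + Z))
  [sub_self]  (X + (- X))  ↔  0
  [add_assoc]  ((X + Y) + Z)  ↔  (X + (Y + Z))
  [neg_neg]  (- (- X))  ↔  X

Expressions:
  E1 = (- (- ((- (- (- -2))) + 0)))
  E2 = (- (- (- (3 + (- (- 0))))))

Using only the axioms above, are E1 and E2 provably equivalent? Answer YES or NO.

The axioms are sound identities: if E1 ↔* E2 then E1 and E2 evaluate identically under any assignment.
Under the empty assignment (no variables occur): E1 evaluates to 2, E2 to -3. Distinct ⇒ no rewrite sequence connects them.

NO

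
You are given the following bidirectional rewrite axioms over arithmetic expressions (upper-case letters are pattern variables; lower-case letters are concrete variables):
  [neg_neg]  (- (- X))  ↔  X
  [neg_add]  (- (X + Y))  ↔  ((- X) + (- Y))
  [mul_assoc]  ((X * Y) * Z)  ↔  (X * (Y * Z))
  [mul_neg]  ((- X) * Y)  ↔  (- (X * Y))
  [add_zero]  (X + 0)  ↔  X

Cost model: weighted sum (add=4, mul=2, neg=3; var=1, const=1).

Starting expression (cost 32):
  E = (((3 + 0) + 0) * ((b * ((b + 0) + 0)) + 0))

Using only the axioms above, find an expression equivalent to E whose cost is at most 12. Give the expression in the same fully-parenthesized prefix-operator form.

step 1: add_zero (→) rewrites (b + 0) into b, now (((3 + 0) + 0) * ((b * (b + 0)) + 0))
step 2: add_zero (→) rewrites (3 + 0) into 3, now ((3 + 0) * ((b * (b + 0)) + 0))
step 3: add_zero (→) rewrites ((b * (b + 0)) + 0) into (b * (b + 0)), now ((3 + 0) * (b * (b + 0)))
step 4: add_zero (→) rewrites (b + 0) into b, reaching cost 12 (bound 12)

((3 + 0) * (b * b))   [cost 12]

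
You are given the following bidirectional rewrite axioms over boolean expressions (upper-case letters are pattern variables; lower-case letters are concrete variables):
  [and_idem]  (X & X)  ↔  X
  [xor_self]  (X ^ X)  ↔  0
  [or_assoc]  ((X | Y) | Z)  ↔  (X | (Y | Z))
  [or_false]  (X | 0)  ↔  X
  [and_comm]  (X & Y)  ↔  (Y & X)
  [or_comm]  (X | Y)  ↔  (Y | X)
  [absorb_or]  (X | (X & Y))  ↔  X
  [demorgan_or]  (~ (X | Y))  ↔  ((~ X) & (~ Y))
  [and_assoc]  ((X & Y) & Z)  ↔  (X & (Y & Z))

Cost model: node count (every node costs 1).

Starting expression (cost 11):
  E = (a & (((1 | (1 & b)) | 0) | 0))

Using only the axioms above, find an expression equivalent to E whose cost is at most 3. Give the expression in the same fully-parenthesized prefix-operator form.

1. [or_false →] ((1 | (1 & b)) | 0)  →  (1 | (1 & b));  E = (a & ((1 | (1 & b)) | 0))
2. [or_false →] ((1 | (1 & b)) | 0)  →  (1 | (1 & b));  E = (a & (1 | (1 & b)))
3. [absorb_or →] (1 | (1 & b))  →  1;  cost 3 ≤ 3, done

(a & 1)   [cost 3]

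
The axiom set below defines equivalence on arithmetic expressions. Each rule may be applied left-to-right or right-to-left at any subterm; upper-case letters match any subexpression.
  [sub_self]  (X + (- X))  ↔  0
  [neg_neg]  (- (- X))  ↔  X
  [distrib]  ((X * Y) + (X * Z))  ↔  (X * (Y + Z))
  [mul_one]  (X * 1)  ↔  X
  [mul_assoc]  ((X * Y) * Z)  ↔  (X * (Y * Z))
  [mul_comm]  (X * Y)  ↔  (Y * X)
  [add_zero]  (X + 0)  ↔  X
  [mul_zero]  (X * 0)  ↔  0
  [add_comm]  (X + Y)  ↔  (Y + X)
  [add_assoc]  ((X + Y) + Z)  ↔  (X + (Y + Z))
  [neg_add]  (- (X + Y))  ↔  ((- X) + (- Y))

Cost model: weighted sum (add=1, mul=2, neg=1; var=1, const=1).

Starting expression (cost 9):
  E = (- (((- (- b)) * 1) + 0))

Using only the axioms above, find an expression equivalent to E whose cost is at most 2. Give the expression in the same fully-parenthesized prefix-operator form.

(- b)   [cost 2]

step 1: mul_one (→) rewrites ((- (- b)) * 1) into (- (- b)), now (- ((- (- b)) + 0))
step 2: add_zero (→) rewrites ((- (- b)) + 0) into (- (- b)), now (- (- (- b)))
step 3: neg_neg (→) rewrites (- (- b)) into b, reaching cost 2 (bound 2)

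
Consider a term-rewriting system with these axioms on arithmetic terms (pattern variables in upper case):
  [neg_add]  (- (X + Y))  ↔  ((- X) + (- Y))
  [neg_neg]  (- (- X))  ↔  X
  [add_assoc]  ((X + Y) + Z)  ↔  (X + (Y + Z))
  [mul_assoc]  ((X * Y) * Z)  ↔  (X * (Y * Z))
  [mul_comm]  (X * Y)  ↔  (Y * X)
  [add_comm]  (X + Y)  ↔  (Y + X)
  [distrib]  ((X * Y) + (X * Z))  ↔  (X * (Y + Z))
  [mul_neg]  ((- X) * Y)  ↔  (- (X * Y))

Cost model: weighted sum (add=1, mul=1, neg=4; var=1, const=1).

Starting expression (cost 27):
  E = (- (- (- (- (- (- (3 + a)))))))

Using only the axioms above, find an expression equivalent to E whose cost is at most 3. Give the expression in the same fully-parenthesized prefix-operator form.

(3 + a)   [cost 3]

(1) (- (- (- (3 + a))))  =[neg_neg →]=  (- (3 + a))    ⊢ (- (- (- (- (3 + a)))))
(2) (- (- (- (3 + a))))  =[neg_neg →]=  (- (3 + a))    ⊢ (- (- (3 + a)))
(3) (- (- (3 + a)))  =[neg_neg →]=  (3 + a)    ⊢ cost 3, within 3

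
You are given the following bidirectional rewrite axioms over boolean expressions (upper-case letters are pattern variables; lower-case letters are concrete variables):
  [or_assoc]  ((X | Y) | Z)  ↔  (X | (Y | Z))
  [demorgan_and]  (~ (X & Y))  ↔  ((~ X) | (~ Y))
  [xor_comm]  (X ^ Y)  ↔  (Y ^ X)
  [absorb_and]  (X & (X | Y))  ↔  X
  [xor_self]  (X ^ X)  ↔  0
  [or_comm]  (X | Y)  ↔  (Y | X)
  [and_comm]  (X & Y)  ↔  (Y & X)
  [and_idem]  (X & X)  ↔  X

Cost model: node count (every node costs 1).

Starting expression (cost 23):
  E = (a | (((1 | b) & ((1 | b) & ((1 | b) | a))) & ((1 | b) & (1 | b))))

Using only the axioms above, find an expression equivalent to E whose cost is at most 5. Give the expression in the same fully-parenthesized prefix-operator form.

(a | (1 | b))   [cost 5]

(1) ((1 | b) & ((1 | b) | a))  =[absorb_and →]=  (1 | b)    ⊢ (a | (((1 | b) & (1 | b)) & ((1 | b) & (1 | b))))
(2) (((1 | b) & (1 | b)) & ((1 | b) & (1 | b)))  =[and_idem →]=  ((1 | b) & (1 | b))    ⊢ (a | ((1 | b) & (1 | b)))
(3) ((1 | b) & (1 | b))  =[and_idem →]=  (1 | b)    ⊢ cost 5, within 5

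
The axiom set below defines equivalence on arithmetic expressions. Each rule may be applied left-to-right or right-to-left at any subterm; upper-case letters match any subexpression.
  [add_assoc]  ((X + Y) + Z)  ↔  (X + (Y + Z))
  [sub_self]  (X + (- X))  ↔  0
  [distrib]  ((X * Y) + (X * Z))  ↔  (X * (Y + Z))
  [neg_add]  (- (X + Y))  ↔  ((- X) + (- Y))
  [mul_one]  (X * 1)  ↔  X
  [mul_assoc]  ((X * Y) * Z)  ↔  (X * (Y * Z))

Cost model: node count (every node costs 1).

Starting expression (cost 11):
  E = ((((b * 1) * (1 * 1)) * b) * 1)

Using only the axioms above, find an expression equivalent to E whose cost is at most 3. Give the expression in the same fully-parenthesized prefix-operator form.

(b * b)   [cost 3]

1. [mul_one →] ((((b * 1) * (1 * 1)) * b) * 1)  →  (((b * 1) * (1 * 1)) * b)
2. [mul_one →] (b * 1)  →  b;  E = ((b * (1 * 1)) * b)
3. [mul_one →] (1 * 1)  →  1;  E = ((b * 1) * b)
4. [mul_one →] (b * 1)  →  b;  cost 3 ≤ 3, done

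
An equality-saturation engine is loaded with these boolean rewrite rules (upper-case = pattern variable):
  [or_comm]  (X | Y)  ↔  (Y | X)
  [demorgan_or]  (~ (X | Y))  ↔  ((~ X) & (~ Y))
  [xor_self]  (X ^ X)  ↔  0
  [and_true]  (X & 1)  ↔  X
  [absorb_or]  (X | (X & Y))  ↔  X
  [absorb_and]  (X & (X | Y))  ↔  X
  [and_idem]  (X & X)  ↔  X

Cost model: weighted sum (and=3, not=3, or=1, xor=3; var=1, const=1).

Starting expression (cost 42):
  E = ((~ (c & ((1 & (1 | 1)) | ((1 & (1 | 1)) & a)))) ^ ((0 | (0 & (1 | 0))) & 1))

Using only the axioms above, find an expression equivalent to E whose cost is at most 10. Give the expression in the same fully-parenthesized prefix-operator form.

((~ c) ^ (0 | 0))   [cost 10]

(1) ((1 & (1 | 1)) | ((1 & (1 | 1)) & a))  =[absorb_or →]=  (1 & (1 | 1))    ⊢ ((~ (c & (1 & (1 | 1)))) ^ ((0 | (0 & (1 | 0))) & 1))
(2) (1 | 0)  =[or_comm →]=  (0 | 1)    ⊢ ((~ (c & (1 & (1 | 1)))) ^ ((0 | (0 & (0 | 1))) & 1))
(3) ((0 | (0 & (0 | 1))) & 1)  =[and_true →]=  (0 | (0 & (0 | 1)))    ⊢ ((~ (c & (1 & (1 | 1)))) ^ (0 | (0 & (0 | 1))))
(4) (1 & (1 | 1))  =[absorb_and →]=  1    ⊢ ((~ (c & 1)) ^ (0 | (0 & (0 | 1))))
(5) (0 & (0 | 1))  =[absorb_and →]=  0    ⊢ ((~ (c & 1)) ^ (0 | 0))
(6) (c & 1)  =[and_true →]=  c    ⊢ cost 10, within 10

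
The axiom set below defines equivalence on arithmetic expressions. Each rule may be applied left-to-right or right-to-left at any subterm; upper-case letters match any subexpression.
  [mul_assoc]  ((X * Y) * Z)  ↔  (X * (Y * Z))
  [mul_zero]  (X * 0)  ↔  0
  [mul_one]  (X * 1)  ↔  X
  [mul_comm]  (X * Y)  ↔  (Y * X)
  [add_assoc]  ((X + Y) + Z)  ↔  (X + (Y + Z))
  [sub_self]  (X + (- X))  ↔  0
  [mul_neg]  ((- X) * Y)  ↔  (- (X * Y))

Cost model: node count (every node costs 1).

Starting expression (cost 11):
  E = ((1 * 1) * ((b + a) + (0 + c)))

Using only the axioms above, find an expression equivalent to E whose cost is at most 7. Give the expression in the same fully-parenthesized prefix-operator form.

(1) (1 * 1)  =[mul_one →]=  1    ⊢ (1 * ((b + a) + (0 + c)))
(2) (1 * ((b + a) + (0 + c)))  =[mul_comm →]=  (((b + a) + (0 + c)) * 1)
(3) (((b + a) + (0 + c)) * 1)  =[mul_one →]=  ((b + a) + (0 + c))    ⊢ cost 7, within 7

((b + a) + (0 + c))   [cost 7]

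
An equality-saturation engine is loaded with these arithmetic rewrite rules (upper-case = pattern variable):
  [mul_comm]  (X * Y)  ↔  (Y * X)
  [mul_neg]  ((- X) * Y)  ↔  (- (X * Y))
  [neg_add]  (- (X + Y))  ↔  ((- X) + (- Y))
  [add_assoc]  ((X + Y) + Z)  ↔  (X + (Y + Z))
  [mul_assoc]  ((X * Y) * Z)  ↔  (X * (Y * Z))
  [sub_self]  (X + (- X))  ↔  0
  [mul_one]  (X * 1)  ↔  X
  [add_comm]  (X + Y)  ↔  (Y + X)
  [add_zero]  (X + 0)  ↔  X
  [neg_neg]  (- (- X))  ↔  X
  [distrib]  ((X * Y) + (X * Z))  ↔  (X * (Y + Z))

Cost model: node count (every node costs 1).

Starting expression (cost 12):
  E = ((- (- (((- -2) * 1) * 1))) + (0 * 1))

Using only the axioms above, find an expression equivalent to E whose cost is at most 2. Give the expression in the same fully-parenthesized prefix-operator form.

(- -2)   [cost 2]

step 1: mul_one (→) rewrites (((- -2) * 1) * 1) into ((- -2) * 1), now ((- (- ((- -2) * 1))) + (0 * 1))
step 2: neg_neg (→) rewrites (- (- ((- -2) * 1))) into ((- -2) * 1), now (((- -2) * 1) + (0 * 1))
step 3: mul_one (→) rewrites (0 * 1) into 0, now (((- -2) * 1) + 0)
step 4: add_zero (→) rewrites (((- -2) * 1) + 0) into ((- -2) * 1)
step 5: mul_one (→) rewrites ((- -2) * 1) into (- -2), reaching cost 2 (bound 2)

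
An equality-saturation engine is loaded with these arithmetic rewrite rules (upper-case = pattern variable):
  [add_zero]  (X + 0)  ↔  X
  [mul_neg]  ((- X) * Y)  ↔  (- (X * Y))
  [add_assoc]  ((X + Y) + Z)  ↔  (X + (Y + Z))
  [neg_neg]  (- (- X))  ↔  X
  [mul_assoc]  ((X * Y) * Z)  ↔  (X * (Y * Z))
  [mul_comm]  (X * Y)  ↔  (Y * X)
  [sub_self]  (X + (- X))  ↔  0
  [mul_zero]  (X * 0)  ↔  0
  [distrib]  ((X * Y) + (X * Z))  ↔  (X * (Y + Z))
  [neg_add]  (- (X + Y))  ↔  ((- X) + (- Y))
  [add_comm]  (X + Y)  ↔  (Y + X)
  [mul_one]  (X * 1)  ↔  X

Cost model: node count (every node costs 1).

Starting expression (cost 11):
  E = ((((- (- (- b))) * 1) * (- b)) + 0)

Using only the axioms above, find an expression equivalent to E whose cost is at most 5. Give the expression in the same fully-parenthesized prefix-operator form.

(1) ((- (- (- b))) * 1)  =[mul_one →]=  (- (- (- b)))    ⊢ (((- (- (- b))) * (- b)) + 0)
(2) (((- (- (- b))) * (- b)) + 0)  =[add_zero →]=  ((- (- (- b))) * (- b))
(3) (- (- (- b)))  =[neg_neg →]=  (- b)    ⊢ cost 5, within 5

((- b) * (- b))   [cost 5]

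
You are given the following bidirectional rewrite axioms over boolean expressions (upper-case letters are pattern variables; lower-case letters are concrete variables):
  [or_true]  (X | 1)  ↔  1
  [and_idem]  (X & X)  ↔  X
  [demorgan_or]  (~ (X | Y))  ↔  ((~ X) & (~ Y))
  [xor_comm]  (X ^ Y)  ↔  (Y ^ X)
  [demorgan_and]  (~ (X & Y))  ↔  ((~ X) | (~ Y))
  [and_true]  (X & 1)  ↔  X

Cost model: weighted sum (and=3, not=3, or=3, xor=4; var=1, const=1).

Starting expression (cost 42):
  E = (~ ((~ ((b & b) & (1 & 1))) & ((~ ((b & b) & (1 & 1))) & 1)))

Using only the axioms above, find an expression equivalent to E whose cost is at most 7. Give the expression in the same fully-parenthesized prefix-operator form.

(1) ((~ ((b & b) & (1 & 1))) & 1)  =[and_true →]=  (~ ((b & b) & (1 & 1)))    ⊢ (~ ((~ ((b & b) & (1 & 1))) & (~ ((b & b) & (1 & 1)))))
(2) ((~ ((b & b) & (1 & 1))) & (~ ((b & b) & (1 & 1))))  =[and_idem →]=  (~ ((b & b) & (1 & 1)))    ⊢ (~ (~ ((b & b) & (1 & 1))))
(3) (1 & 1)  =[and_true →]=  1    ⊢ (~ (~ ((b & b) & 1)))
(4) ((b & b) & 1)  =[and_true →]=  (b & b)    ⊢ (~ (~ (b & b)))
(5) (b & b)  =[and_idem →]=  b    ⊢ cost 7, within 7

(~ (~ b))   [cost 7]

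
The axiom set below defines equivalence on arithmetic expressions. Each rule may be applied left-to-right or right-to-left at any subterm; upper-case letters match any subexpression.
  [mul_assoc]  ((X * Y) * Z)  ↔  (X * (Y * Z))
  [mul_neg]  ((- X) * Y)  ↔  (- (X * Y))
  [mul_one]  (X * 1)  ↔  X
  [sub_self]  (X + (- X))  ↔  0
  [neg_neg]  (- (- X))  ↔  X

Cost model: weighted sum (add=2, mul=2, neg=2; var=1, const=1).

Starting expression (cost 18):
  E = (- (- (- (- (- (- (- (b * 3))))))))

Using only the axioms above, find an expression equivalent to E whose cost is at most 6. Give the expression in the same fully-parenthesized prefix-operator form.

(- (b * 3))   [cost 6]

1. [neg_neg →] (- (- (- (- (- (- (b * 3)))))))  →  (- (- (- (- (b * 3)))));  E = (- (- (- (- (- (b * 3))))))
2. [neg_neg →] (- (- (b * 3)))  →  (b * 3);  E = (- (- (- (b * 3))))
3. [neg_neg →] (- (- (b * 3)))  →  (b * 3);  cost 6 ≤ 6, done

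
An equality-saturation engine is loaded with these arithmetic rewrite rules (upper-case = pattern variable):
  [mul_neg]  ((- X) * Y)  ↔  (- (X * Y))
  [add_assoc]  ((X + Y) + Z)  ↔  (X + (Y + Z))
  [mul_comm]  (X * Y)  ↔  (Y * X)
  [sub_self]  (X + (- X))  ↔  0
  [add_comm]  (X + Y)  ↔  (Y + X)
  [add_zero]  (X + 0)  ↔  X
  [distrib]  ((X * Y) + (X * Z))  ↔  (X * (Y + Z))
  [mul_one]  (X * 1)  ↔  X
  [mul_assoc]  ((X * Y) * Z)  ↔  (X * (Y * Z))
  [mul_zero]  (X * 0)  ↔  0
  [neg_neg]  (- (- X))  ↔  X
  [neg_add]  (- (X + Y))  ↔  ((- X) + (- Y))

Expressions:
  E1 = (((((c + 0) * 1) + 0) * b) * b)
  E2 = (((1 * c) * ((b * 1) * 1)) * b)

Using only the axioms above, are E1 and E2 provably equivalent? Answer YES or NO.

step 1: mul_one (→) rewrites ((c + 0) * 1) into (c + 0), now ((((c + 0) + 0) * b) * b)
step 2: add_zero (→) rewrites (c + 0) into c, now (((c + 0) * b) * b)
step 3: add_zero (→) rewrites (c + 0) into c, now ((c * b) * b)
step 4: mul_one (←) rewrites b into (b * 1), now ((c * (b * 1)) * b)
step 5: mul_one (←) rewrites c into (c * 1), now (((c * 1) * (b * 1)) * b)
step 6: mul_comm (→) rewrites (c * 1) into (1 * c), now (((1 * c) * (b * 1)) * b)
step 7: mul_one (←) rewrites (b * 1) into ((b * 1) * 1), which is E2

YES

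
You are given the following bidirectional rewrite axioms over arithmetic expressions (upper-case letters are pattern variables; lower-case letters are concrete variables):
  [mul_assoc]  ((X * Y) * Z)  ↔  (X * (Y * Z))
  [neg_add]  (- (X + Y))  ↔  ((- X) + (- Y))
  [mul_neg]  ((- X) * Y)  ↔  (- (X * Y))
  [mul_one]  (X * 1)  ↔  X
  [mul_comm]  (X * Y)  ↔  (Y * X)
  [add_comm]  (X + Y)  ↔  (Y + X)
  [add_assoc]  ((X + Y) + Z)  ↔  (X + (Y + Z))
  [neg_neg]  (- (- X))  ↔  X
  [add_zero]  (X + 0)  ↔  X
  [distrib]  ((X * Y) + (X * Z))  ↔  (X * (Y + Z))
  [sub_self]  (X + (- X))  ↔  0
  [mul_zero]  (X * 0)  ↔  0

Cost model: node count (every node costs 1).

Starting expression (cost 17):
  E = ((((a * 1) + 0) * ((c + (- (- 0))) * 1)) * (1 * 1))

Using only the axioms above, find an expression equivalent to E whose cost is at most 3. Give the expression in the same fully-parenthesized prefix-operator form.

(a * c)   [cost 3]

(1) (- (- 0))  =[neg_neg →]=  0    ⊢ ((((a * 1) + 0) * ((c + 0) * 1)) * (1 * 1))
(2) (c + 0)  =[add_zero →]=  c    ⊢ ((((a * 1) + 0) * (c * 1)) * (1 * 1))
(3) (1 * 1)  =[mul_one →]=  1    ⊢ ((((a * 1) + 0) * (c * 1)) * 1)
(4) ((((a * 1) + 0) * (c * 1)) * 1)  =[mul_one →]=  (((a * 1) + 0) * (c * 1))
(5) (a * 1)  =[mul_one →]=  a    ⊢ ((a + 0) * (c * 1))
(6) (c * 1)  =[mul_one →]=  c    ⊢ ((a + 0) * c)
(7) (a + 0)  =[add_zero →]=  a    ⊢ cost 3, within 3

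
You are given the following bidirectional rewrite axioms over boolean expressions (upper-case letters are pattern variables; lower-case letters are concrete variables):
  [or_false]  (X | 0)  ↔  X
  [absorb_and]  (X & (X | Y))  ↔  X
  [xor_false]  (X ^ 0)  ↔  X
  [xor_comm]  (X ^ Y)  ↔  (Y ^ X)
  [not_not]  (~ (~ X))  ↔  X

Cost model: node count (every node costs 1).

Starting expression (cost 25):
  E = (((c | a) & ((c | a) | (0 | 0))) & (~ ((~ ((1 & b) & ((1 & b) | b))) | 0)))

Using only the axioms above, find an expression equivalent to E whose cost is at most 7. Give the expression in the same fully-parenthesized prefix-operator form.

step 1: absorb_and (→) rewrites ((1 & b) & ((1 & b) | b)) into (1 & b), now (((c | a) & ((c | a) | (0 | 0))) & (~ ((~ (1 & b)) | 0)))
step 2: or_false (→) rewrites ((~ (1 & b)) | 0) into (~ (1 & b)), now (((c | a) & ((c | a) | (0 | 0))) & (~ (~ (1 & b))))
step 3: not_not (→) rewrites (~ (~ (1 & b))) into (1 & b), now (((c | a) & ((c | a) | (0 | 0))) & (1 & b))
step 4: or_false (→) rewrites (0 | 0) into 0, now (((c | a) & ((c | a) | 0)) & (1 & b))
step 5: absorb_and (→) rewrites ((c | a) & ((c | a) | 0)) into (c | a), reaching cost 7 (bound 7)

((c | a) & (1 & b))   [cost 7]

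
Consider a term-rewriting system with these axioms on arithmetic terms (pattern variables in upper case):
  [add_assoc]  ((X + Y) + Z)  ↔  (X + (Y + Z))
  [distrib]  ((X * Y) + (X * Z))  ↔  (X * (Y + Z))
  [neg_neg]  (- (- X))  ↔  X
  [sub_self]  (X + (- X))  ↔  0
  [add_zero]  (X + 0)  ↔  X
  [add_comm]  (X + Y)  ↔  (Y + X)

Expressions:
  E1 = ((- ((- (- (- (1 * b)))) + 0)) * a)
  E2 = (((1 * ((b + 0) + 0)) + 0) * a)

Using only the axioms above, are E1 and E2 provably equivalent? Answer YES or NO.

YES

(1) ((- (- (- (1 * b)))) + 0)  =[add_zero →]=  (- (- (- (1 * b))))    ⊢ ((- (- (- (- (1 * b))))) * a)
(2) (- (- (1 * b)))  =[neg_neg →]=  (1 * b)    ⊢ ((- (- (1 * b))) * a)
(3) (- (- (1 * b)))  =[neg_neg →]=  (1 * b)    ⊢ ((1 * b) * a)
(4) b  =[add_zero ←]=  (b + 0)    ⊢ ((1 * (b + 0)) * a)
(5) (b + 0)  =[add_zero ←]=  ((b + 0) + 0)    ⊢ ((1 * ((b + 0) + 0)) * a)
(6) (1 * ((b + 0) + 0))  =[add_zero ←]=  ((1 * ((b + 0) + 0)) + 0)    ⊢ E2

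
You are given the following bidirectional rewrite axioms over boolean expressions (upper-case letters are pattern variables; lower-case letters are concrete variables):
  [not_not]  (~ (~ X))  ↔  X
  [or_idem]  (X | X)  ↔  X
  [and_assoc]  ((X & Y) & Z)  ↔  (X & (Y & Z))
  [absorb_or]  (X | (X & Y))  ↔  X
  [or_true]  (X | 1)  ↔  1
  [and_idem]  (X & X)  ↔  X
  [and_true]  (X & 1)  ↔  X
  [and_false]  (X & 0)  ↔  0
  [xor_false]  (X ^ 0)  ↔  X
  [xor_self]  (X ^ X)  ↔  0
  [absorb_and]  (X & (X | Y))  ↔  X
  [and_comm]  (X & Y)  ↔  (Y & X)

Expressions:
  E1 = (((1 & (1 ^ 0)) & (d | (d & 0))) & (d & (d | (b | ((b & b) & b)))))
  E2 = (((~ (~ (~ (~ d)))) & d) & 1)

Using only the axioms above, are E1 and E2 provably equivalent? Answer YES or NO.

(1) (b & b)  =[and_idem →]=  b    ⊢ (((1 & (1 ^ 0)) & (d | (d & 0))) & (d & (d | (b | (b & b)))))
(2) (b | (b & b))  =[absorb_or →]=  b    ⊢ (((1 & (1 ^ 0)) & (d | (d & 0))) & (d & (d | b)))
(3) (1 ^ 0)  =[xor_false →]=  1    ⊢ (((1 & 1) & (d | (d & 0))) & (d & (d | b)))
(4) (d | (d & 0))  =[absorb_or →]=  d    ⊢ (((1 & 1) & d) & (d & (d | b)))
(5) ((1 & 1) & d)  =[and_comm →]=  (d & (1 & 1))    ⊢ ((d & (1 & 1)) & (d & (d | b)))
(6) (1 & 1)  =[and_idem →]=  1    ⊢ ((d & 1) & (d & (d | b)))
(7) (d & (d | b))  =[absorb_and →]=  d    ⊢ ((d & 1) & d)
(8) (d & 1)  =[and_true →]=  d    ⊢ (d & d)
(9) (d & d)  =[and_true ←]=  ((d & d) & 1)
(10) d  =[not_not ←]=  (~ (~ d))    ⊢ (((~ (~ d)) & d) & 1)
(11) (~ d)  =[not_not ←]=  (~ (~ (~ d)))    ⊢ E2

YES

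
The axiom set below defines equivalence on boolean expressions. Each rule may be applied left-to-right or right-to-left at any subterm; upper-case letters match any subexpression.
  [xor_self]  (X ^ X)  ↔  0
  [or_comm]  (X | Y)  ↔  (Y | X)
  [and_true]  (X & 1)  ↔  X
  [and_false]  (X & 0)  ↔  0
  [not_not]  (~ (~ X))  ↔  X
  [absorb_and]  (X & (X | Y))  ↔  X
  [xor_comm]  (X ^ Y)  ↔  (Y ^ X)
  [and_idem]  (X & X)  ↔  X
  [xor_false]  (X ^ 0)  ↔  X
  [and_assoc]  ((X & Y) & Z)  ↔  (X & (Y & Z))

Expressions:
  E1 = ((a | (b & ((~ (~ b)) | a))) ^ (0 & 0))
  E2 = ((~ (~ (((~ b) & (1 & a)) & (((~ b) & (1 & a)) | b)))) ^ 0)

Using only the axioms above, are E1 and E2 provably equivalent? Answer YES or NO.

NO

Every axiom is a valid identity, so a rewrite proof would force E1 and E2 to agree under every assignment.
At a=0, b=1: E1 = 1 but E2 = 0; they differ, so no derivation exists.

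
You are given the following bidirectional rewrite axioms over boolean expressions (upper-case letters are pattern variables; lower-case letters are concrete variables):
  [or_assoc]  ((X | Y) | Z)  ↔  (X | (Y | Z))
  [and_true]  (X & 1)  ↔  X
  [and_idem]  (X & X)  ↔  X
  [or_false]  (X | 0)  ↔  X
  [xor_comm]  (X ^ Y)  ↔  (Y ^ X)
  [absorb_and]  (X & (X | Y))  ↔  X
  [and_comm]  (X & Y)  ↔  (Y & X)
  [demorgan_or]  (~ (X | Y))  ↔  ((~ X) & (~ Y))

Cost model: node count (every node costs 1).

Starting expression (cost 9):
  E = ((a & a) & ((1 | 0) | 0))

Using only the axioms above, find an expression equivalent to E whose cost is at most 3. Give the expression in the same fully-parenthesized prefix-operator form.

1. [or_false →] ((1 | 0) | 0)  →  (1 | 0);  E = ((a & a) & (1 | 0))
2. [or_false →] (1 | 0)  →  1;  E = ((a & a) & 1)
3. [and_idem →] (a & a)  →  a;  cost 3 ≤ 3, done

(a & 1)   [cost 3]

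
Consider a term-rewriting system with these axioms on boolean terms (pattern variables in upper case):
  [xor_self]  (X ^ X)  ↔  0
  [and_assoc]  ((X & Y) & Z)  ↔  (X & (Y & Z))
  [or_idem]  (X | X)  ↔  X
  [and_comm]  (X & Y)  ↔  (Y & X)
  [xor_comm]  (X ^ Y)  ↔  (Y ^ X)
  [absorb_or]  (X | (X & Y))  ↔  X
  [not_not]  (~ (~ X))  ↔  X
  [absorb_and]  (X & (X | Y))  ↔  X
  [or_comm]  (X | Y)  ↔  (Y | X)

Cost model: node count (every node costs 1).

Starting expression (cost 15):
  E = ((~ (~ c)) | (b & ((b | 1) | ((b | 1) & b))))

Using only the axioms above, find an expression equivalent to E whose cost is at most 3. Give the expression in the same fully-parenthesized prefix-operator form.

(c | b)   [cost 3]

step 1: not_not (→) rewrites (~ (~ c)) into c, now (c | (b & ((b | 1) | ((b | 1) & b))))
step 2: absorb_or (→) rewrites ((b | 1) | ((b | 1) & b)) into (b | 1), now (c | (b & (b | 1)))
step 3: absorb_and (→) rewrites (b & (b | 1)) into b, reaching cost 3 (bound 3)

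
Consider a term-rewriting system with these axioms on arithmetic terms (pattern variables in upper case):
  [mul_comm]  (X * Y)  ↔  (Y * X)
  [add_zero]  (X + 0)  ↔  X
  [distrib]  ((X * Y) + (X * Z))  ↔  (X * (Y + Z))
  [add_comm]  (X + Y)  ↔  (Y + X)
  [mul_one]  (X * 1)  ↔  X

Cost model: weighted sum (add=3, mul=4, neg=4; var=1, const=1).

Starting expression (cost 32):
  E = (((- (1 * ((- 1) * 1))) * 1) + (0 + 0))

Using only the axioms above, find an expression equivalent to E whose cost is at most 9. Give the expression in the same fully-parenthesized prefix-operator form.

(- (- 1))   [cost 9]

1. [mul_one →] ((- (1 * ((- 1) * 1))) * 1)  →  (- (1 * ((- 1) * 1)));  E = ((- (1 * ((- 1) * 1))) + (0 + 0))
2. [add_zero →] (0 + 0)  →  0;  E = ((- (1 * ((- 1) * 1))) + 0)
3. [mul_one →] ((- 1) * 1)  →  (- 1);  E = ((- (1 * (- 1))) + 0)
4. [mul_comm →] (1 * (- 1))  →  ((- 1) * 1);  E = ((- ((- 1) * 1)) + 0)
5. [mul_one →] ((- 1) * 1)  →  (- 1);  E = ((- (- 1)) + 0)
6. [add_zero →] ((- (- 1)) + 0)  →  (- (- 1));  cost 9 ≤ 9, done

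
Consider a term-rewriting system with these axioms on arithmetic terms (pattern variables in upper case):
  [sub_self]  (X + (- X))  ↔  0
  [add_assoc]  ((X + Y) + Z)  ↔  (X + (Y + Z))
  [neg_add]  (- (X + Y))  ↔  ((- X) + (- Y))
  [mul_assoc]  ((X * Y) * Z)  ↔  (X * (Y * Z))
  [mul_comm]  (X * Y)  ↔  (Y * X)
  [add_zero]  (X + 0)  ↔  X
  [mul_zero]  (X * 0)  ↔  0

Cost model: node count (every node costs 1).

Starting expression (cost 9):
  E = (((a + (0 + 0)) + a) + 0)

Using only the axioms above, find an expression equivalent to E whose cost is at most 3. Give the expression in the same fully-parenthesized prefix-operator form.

(a + a)   [cost 3]

step 1: add_zero (→) rewrites (0 + 0) into 0, now (((a + 0) + a) + 0)
step 2: add_zero (→) rewrites (((a + 0) + a) + 0) into ((a + 0) + a)
step 3: add_zero (→) rewrites (a + 0) into a, reaching cost 3 (bound 3)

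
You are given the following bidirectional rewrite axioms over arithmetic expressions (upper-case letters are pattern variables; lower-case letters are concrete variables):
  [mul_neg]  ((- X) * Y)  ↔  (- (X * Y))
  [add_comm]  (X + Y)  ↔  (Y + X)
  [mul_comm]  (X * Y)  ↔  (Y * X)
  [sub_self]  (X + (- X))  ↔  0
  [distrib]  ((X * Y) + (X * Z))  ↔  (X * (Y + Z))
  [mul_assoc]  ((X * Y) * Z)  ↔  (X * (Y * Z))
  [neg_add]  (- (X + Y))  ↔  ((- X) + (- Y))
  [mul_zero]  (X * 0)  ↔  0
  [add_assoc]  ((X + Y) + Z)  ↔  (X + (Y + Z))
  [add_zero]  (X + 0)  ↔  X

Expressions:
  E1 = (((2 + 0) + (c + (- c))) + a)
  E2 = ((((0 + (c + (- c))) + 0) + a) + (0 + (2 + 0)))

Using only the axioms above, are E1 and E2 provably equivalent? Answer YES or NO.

step 1: sub_self (→) rewrites (c + (- c)) into 0, now (((2 + 0) + 0) + a)
step 2: add_zero (→) rewrites (2 + 0) into 2, now ((2 + 0) + a)
step 3: add_zero (→) rewrites (2 + 0) into 2, now (2 + a)
step 4: add_zero (←) rewrites a into (a + 0), now (2 + (a + 0))
step 5: add_comm (→) rewrites (2 + (a + 0)) into ((a + 0) + 2)
step 6: add_zero (←) rewrites a into (a + 0), now (((a + 0) + 0) + 2)
step 7: add_comm (→) rewrites ((a + 0) + 0) into (0 + (a + 0)), now ((0 + (a + 0)) + 2)
step 8: add_zero (←) rewrites 2 into (2 + 0), now ((0 + (a + 0)) + (2 + 0))
step 9: add_comm (→) rewrites (a + 0) into (0 + a), now ((0 + (0 + a)) + (2 + 0))
step 10: add_zero (←) rewrites 2 into (2 + 0), now ((0 + (0 + a)) + ((2 + 0) + 0))
step 11: add_comm (→) rewrites ((2 + 0) + 0) into (0 + (2 + 0)), now ((0 + (0 + a)) + (0 + (2 + 0)))
step 12: add_assoc (←) rewrites (0 + (0 + a)) into ((0 + 0) + a), now (((0 + 0) + a) + (0 + (2 + 0)))
step 13: add_zero (←) rewrites (0 + 0) into ((0 + 0) + 0), now ((((0 + 0) + 0) + a) + (0 + (2 + 0)))
step 14: sub_self (←) rewrites 0 into (c + (- c)), which is E2

YES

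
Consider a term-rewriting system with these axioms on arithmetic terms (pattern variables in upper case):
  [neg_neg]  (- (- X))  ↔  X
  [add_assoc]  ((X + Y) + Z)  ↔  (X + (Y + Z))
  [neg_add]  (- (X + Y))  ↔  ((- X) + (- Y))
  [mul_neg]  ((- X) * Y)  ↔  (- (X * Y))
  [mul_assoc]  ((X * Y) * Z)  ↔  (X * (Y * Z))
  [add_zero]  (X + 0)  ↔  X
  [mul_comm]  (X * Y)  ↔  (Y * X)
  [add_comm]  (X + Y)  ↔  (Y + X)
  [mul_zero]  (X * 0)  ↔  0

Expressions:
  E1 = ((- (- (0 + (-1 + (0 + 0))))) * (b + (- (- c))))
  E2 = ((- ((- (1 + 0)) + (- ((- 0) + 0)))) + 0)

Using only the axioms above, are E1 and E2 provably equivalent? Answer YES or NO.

NO

The axioms are sound identities: if E1 ↔* E2 then E1 and E2 evaluate identically under any assignment.
Under b=0, c=0: E1 evaluates to 0, E2 to 1. Distinct ⇒ no rewrite sequence connects them.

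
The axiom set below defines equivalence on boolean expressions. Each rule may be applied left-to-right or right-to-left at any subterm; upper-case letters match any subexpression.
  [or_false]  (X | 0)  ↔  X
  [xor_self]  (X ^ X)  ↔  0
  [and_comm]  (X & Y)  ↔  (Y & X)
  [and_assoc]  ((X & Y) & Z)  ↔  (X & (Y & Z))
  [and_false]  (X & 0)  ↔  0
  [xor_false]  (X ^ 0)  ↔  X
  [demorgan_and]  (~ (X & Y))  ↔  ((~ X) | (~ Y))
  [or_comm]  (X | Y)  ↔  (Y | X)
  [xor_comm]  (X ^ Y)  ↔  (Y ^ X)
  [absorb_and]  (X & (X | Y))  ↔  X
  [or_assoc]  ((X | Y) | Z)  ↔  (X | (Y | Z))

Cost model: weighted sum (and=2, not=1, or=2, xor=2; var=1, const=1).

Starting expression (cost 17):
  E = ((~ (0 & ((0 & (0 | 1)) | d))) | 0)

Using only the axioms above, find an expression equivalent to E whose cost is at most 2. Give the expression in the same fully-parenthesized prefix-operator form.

step 1: absorb_and (→) rewrites (0 & (0 | 1)) into 0, now ((~ (0 & (0 | d))) | 0)
step 2: absorb_and (→) rewrites (0 & (0 | d)) into 0, now ((~ 0) | 0)
step 3: or_false (→) rewrites ((~ 0) | 0) into (~ 0), reaching cost 2 (bound 2)

(~ 0)   [cost 2]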